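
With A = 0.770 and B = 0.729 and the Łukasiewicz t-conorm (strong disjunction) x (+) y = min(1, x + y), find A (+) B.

A (+) B = min(1, 0.770 + 0.729) = min(1, 1.499) = 1.000
For comparison, the Gödel t-conorm max(x, y) would give 0.770.

1.000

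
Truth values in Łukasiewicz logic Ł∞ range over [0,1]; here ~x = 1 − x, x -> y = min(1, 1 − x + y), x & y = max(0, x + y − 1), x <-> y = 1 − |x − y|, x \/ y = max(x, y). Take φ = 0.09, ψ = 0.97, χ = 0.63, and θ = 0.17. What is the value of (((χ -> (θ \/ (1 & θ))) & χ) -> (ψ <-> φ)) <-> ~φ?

1 & θ = max(0, 1.00 + 0.17 − 1) = max(0, 0.17) = 0.17
θ \/ (1 & θ) = max(0.17, 0.17) = 0.17
χ -> (θ \/ (1 & θ)) = min(1, 1 − 0.63 + 0.17) = min(1, 0.54) = 0.54
(χ -> (θ \/ (1 & θ))) & χ = max(0, 0.54 + 0.63 − 1) = max(0, 0.17) = 0.17
ψ <-> φ = 1 − |0.97 − 0.09| = 1 − 0.88 = 0.12
((χ -> (θ \/ (1 & θ))) & χ) -> (ψ <-> φ) = min(1, 1 − 0.17 + 0.12) = min(1, 0.95) = 0.95
~φ = 1 − 0.09 = 0.91
(((χ -> (θ \/ (1 & θ))) & χ) -> (ψ <-> φ)) <-> ~φ = 1 − |0.95 − 0.91| = 1 − 0.04 = 0.96

0.96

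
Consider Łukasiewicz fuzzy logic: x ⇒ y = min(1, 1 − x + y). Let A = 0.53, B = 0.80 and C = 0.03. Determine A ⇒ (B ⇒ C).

0.70

B ⇒ C = min(1, 1 − 0.80 + 0.03) = min(1, 0.23) = 0.23
A ⇒ (B ⇒ C) = min(1, 1 − 0.53 + 0.23) = min(1, 0.70) = 0.70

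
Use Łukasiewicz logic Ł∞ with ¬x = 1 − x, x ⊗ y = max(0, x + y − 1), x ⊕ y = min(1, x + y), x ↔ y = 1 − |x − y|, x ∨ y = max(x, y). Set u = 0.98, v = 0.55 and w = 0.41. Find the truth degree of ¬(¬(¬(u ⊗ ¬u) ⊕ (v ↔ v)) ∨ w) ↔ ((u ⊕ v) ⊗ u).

0.61

¬u = 1 − 0.98 = 0.02
u ⊗ ¬u = max(0, 0.98 + 0.02 − 1) = max(0, 0.00) = 0.00
¬(u ⊗ ¬u) = 1 − 0.00 = 1.00
v ↔ v = 1 − |0.55 − 0.55| = 1 − 0.00 = 1.00
¬(u ⊗ ¬u) ⊕ (v ↔ v) = min(1, 1.00 + 1.00) = min(1, 2.00) = 1.00
¬(¬(u ⊗ ¬u) ⊕ (v ↔ v)) = 1 − 1.00 = 0.00
¬(¬(u ⊗ ¬u) ⊕ (v ↔ v)) ∨ w = max(0.00, 0.41) = 0.41
¬(¬(¬(u ⊗ ¬u) ⊕ (v ↔ v)) ∨ w) = 1 − 0.41 = 0.59
u ⊕ v = min(1, 0.98 + 0.55) = min(1, 1.53) = 1.00
(u ⊕ v) ⊗ u = max(0, 1.00 + 0.98 − 1) = max(0, 0.98) = 0.98
¬(¬(¬(u ⊗ ¬u) ⊕ (v ↔ v)) ∨ w) ↔ ((u ⊕ v) ⊗ u) = 1 − |0.59 − 0.98| = 1 − 0.39 = 0.61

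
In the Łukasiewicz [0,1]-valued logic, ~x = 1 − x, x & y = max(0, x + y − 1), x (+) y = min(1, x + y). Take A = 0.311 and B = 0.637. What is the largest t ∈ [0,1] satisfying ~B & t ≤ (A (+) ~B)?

1.000

~B = 1 − 0.637 = 0.363
So the left factor is ~B = 0.363.
A (+) ~B = min(1, 0.311 + 0.363) = min(1, 0.674) = 0.674
So the right-hand bound is A (+) ~B = 0.674.
The residuum of the Łukasiewicz t-norm gives the supremum: min(1, 1 − 0.363 + 0.674).
1 − 0.363 + 0.674 = 1.311, so t = min(1, 1.311) = 1.000.
Check: 0.363 & 1.000 = max(0, 0.363) = 0.363 ≤ 0.674.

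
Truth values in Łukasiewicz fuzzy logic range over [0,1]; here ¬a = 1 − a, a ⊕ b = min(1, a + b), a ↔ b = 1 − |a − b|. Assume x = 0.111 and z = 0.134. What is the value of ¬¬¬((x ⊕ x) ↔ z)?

x ⊕ x = min(1, 0.111 + 0.111) = min(1, 0.222) = 0.222
(x ⊕ x) ↔ z = 1 − |0.222 − 0.134| = 1 − 0.088 = 0.912
¬((x ⊕ x) ↔ z) = 1 − 0.912 = 0.088
¬¬((x ⊕ x) ↔ z) = 1 − 0.088 = 0.912
¬¬¬((x ⊕ x) ↔ z) = 1 − 0.912 = 0.088

0.088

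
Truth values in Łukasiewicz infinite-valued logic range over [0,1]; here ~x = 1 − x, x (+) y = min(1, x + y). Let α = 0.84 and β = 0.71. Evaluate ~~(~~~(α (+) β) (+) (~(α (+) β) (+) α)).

0.84

α (+) β = min(1, 0.84 + 0.71) = min(1, 1.55) = 1.00
~(α (+) β) = 1 − 1.00 = 0.00
~~(α (+) β) = 1 − 0.00 = 1.00
~~~(α (+) β) = 1 − 1.00 = 0.00
~(α (+) β) (+) α = min(1, 0.00 + 0.84) = min(1, 0.84) = 0.84
~~~(α (+) β) (+) (~(α (+) β) (+) α) = min(1, 0.00 + 0.84) = min(1, 0.84) = 0.84
~(~~~(α (+) β) (+) (~(α (+) β) (+) α)) = 1 − 0.84 = 0.16
~~(~~~(α (+) β) (+) (~(α (+) β) (+) α)) = 1 − 0.16 = 0.84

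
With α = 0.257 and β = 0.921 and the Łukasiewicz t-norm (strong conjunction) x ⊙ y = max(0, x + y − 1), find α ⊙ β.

0.178

α ⊙ β = max(0, 0.257 + 0.921 − 1) = max(0, 0.178) = 0.178
For comparison, the Gödel (minimum) t-norm min(x, y) would give 0.257.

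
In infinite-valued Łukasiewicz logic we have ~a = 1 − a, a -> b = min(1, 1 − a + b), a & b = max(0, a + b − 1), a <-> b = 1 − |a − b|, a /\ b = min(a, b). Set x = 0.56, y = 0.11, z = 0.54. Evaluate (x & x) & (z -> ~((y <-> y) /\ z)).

x & x = max(0, 0.56 + 0.56 − 1) = max(0, 0.12) = 0.12
y <-> y = 1 − |0.11 − 0.11| = 1 − 0.00 = 1.00
(y <-> y) /\ z = min(1.00, 0.54) = 0.54
~((y <-> y) /\ z) = 1 − 0.54 = 0.46
z -> ~((y <-> y) /\ z) = min(1, 1 − 0.54 + 0.46) = min(1, 0.92) = 0.92
(x & x) & (z -> ~((y <-> y) /\ z)) = max(0, 0.12 + 0.92 − 1) = max(0, 0.04) = 0.04

0.04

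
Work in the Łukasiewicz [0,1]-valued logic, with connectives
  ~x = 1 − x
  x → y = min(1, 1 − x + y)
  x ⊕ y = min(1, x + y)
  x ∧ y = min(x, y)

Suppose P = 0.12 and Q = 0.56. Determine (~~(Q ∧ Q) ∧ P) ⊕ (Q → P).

Q ∧ Q = min(0.56, 0.56) = 0.56
~(Q ∧ Q) = 1 − 0.56 = 0.44
~~(Q ∧ Q) = 1 − 0.44 = 0.56
~~(Q ∧ Q) ∧ P = min(0.56, 0.12) = 0.12
Q → P = min(1, 1 − 0.56 + 0.12) = min(1, 0.56) = 0.56
(~~(Q ∧ Q) ∧ P) ⊕ (Q → P) = min(1, 0.12 + 0.56) = min(1, 0.68) = 0.68

0.68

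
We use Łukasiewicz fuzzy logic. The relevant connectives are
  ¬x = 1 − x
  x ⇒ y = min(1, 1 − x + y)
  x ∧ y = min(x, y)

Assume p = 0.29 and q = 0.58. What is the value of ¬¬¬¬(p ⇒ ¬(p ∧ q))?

p ∧ q = min(0.29, 0.58) = 0.29
¬(p ∧ q) = 1 − 0.29 = 0.71
p ⇒ ¬(p ∧ q) = min(1, 1 − 0.29 + 0.71) = min(1, 1.42) = 1.00
¬(p ⇒ ¬(p ∧ q)) = 1 − 1.00 = 0.00
¬¬(p ⇒ ¬(p ∧ q)) = 1 − 0.00 = 1.00
¬¬¬(p ⇒ ¬(p ∧ q)) = 1 − 1.00 = 0.00
¬¬¬¬(p ⇒ ¬(p ∧ q)) = 1 − 0.00 = 1.00

1.00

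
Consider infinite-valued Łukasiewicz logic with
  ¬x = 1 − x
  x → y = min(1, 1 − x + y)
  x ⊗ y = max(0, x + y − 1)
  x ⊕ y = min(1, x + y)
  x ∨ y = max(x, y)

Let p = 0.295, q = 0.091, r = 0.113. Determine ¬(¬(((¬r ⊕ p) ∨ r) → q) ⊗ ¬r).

0.204

¬r = 1 − 0.113 = 0.887
¬r ⊕ p = min(1, 0.887 + 0.295) = min(1, 1.182) = 1.000
(¬r ⊕ p) ∨ r = max(1.000, 0.113) = 1.000
((¬r ⊕ p) ∨ r) → q = min(1, 1 − 1.000 + 0.091) = min(1, 0.091) = 0.091
¬(((¬r ⊕ p) ∨ r) → q) = 1 − 0.091 = 0.909
¬(((¬r ⊕ p) ∨ r) → q) ⊗ ¬r = max(0, 0.909 + 0.887 − 1) = max(0, 0.796) = 0.796
¬(¬(((¬r ⊕ p) ∨ r) → q) ⊗ ¬r) = 1 − 0.796 = 0.204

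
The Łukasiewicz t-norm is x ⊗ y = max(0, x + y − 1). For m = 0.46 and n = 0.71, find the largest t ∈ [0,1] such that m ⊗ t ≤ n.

1.00

The residuum of the Łukasiewicz t-norm gives the supremum: min(1, 1 − 0.46 + 0.71).
1 − 0.46 + 0.71 = 1.25, so t = min(1, 1.25) = 1.00.
Check: 0.46 ⊗ 1.00 = max(0, 0.46) = 0.46 ≤ 0.71.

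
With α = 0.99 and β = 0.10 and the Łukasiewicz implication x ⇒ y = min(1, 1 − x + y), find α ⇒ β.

0.11

α ⇒ β = min(1, 1 − 0.99 + 0.10) = min(1, 0.11) = 0.11
For comparison, the Gödel implication (1 if x ≤ y else y) would give 0.10.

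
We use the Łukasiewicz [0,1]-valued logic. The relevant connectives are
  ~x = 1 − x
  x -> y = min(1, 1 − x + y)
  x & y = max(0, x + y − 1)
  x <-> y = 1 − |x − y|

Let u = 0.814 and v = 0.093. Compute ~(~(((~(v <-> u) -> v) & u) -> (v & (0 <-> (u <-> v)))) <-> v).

0.093

v <-> u = 1 − |0.093 − 0.814| = 1 − 0.721 = 0.279
~(v <-> u) = 1 − 0.279 = 0.721
~(v <-> u) -> v = min(1, 1 − 0.721 + 0.093) = min(1, 0.372) = 0.372
(~(v <-> u) -> v) & u = max(0, 0.372 + 0.814 − 1) = max(0, 0.186) = 0.186
u <-> v = 1 − |0.814 − 0.093| = 1 − 0.721 = 0.279
0 <-> (u <-> v) = 1 − |0.000 − 0.279| = 1 − 0.279 = 0.721
v & (0 <-> (u <-> v)) = max(0, 0.093 + 0.721 − 1) = max(0, -0.186) = 0.000
((~(v <-> u) -> v) & u) -> (v & (0 <-> (u <-> v))) = min(1, 1 − 0.186 + 0.000) = min(1, 0.814) = 0.814
~(((~(v <-> u) -> v) & u) -> (v & (0 <-> (u <-> v)))) = 1 − 0.814 = 0.186
~(((~(v <-> u) -> v) & u) -> (v & (0 <-> (u <-> v)))) <-> v = 1 − |0.186 − 0.093| = 1 − 0.093 = 0.907
~(~(((~(v <-> u) -> v) & u) -> (v & (0 <-> (u <-> v)))) <-> v) = 1 − 0.907 = 0.093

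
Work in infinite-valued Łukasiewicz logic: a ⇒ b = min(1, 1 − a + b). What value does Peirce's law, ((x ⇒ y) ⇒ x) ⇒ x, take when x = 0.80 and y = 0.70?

x ⇒ y = min(1, 1 − 0.80 + 0.70) = min(1, 0.90) = 0.90
(x ⇒ y) ⇒ x = min(1, 1 − 0.90 + 0.80) = min(1, 0.90) = 0.90
((x ⇒ y) ⇒ x) ⇒ x = min(1, 1 − 0.90 + 0.80) = min(1, 0.90) = 0.90
(The value 0.90 < 1 shows this instance is not satisfied; not a Ł∞-tautology in general.)

0.90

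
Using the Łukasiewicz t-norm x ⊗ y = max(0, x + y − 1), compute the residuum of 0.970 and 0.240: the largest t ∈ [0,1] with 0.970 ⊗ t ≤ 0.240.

0.270

The residuum of the Łukasiewicz t-norm gives the supremum: min(1, 1 − 0.970 + 0.240).
1 − 0.970 + 0.240 = 0.270, so t = min(1, 0.270) = 0.270.
Check: 0.970 ⊗ 0.270 = max(0, 0.240) = 0.240 ≤ 0.240.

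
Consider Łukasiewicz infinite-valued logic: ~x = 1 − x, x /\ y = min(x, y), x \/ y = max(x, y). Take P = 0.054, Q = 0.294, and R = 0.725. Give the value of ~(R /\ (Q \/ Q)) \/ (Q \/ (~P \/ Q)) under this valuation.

0.946

Q \/ Q = max(0.294, 0.294) = 0.294
R /\ (Q \/ Q) = min(0.725, 0.294) = 0.294
~(R /\ (Q \/ Q)) = 1 − 0.294 = 0.706
~P = 1 − 0.054 = 0.946
~P \/ Q = max(0.946, 0.294) = 0.946
Q \/ (~P \/ Q) = max(0.294, 0.946) = 0.946
~(R /\ (Q \/ Q)) \/ (Q \/ (~P \/ Q)) = max(0.706, 0.946) = 0.946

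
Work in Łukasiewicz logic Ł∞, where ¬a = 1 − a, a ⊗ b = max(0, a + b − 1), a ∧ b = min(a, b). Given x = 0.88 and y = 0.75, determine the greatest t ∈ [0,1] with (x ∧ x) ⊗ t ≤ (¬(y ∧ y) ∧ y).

x ∧ x = min(0.88, 0.88) = 0.88
So the left factor is x ∧ x = 0.88.
y ∧ y = min(0.75, 0.75) = 0.75
¬(y ∧ y) = 1 − 0.75 = 0.25
¬(y ∧ y) ∧ y = min(0.25, 0.75) = 0.25
So the right-hand bound is ¬(y ∧ y) ∧ y = 0.25.
The residuum of the Łukasiewicz t-norm gives the supremum: min(1, 1 − 0.88 + 0.25).
1 − 0.88 + 0.25 = 0.37, so t = min(1, 0.37) = 0.37.
Check: 0.88 ⊗ 0.37 = max(0, 0.25) = 0.25 ≤ 0.25.

0.37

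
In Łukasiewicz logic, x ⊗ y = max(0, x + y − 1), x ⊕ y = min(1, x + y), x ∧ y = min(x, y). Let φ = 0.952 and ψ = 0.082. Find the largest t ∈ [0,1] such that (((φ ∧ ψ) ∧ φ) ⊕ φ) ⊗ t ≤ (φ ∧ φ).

0.952

φ ∧ ψ = min(0.952, 0.082) = 0.082
(φ ∧ ψ) ∧ φ = min(0.082, 0.952) = 0.082
((φ ∧ ψ) ∧ φ) ⊕ φ = min(1, 0.082 + 0.952) = min(1, 1.034) = 1.000
So the left factor is ((φ ∧ ψ) ∧ φ) ⊕ φ = 1.000.
φ ∧ φ = min(0.952, 0.952) = 0.952
So the right-hand bound is φ ∧ φ = 0.952.
The residuum of the Łukasiewicz t-norm gives the supremum: min(1, 1 − 1.000 + 0.952).
1 − 1.000 + 0.952 = 0.952, so t = min(1, 0.952) = 0.952.
Check: 1.000 ⊗ 0.952 = max(0, 0.952) = 0.952 ≤ 0.952.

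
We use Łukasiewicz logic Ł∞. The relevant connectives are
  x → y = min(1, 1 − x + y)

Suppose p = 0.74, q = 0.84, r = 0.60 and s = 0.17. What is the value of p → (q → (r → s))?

0.99

r → s = min(1, 1 − 0.60 + 0.17) = min(1, 0.57) = 0.57
q → (r → s) = min(1, 1 − 0.84 + 0.57) = min(1, 0.73) = 0.73
p → (q → (r → s)) = min(1, 1 − 0.74 + 0.73) = min(1, 0.99) = 0.99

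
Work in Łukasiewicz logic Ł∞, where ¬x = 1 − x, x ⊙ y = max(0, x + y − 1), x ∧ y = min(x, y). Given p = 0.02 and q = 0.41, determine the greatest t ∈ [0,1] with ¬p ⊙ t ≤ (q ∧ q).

¬p = 1 − 0.02 = 0.98
So the left factor is ¬p = 0.98.
q ∧ q = min(0.41, 0.41) = 0.41
So the right-hand bound is q ∧ q = 0.41.
The residuum of the Łukasiewicz t-norm gives the supremum: min(1, 1 − 0.98 + 0.41).
1 − 0.98 + 0.41 = 0.43, so t = min(1, 0.43) = 0.43.
Check: 0.98 ⊙ 0.43 = max(0, 0.41) = 0.41 ≤ 0.41.

0.43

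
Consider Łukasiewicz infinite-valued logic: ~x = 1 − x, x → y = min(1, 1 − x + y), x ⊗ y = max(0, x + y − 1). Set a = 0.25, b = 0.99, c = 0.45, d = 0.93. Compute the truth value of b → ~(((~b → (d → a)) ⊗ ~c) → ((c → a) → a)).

~b = 1 − 0.99 = 0.01
d → a = min(1, 1 − 0.93 + 0.25) = min(1, 0.32) = 0.32
~b → (d → a) = min(1, 1 − 0.01 + 0.32) = min(1, 1.31) = 1.00
~c = 1 − 0.45 = 0.55
(~b → (d → a)) ⊗ ~c = max(0, 1.00 + 0.55 − 1) = max(0, 0.55) = 0.55
c → a = min(1, 1 − 0.45 + 0.25) = min(1, 0.80) = 0.80
(c → a) → a = min(1, 1 − 0.80 + 0.25) = min(1, 0.45) = 0.45
((~b → (d → a)) ⊗ ~c) → ((c → a) → a) = min(1, 1 − 0.55 + 0.45) = min(1, 0.90) = 0.90
~(((~b → (d → a)) ⊗ ~c) → ((c → a) → a)) = 1 − 0.90 = 0.10
b → ~(((~b → (d → a)) ⊗ ~c) → ((c → a) → a)) = min(1, 1 − 0.99 + 0.10) = min(1, 0.11) = 0.11

0.11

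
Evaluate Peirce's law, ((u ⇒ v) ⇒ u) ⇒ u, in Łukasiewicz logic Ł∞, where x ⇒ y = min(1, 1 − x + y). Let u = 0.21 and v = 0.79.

1.00

u ⇒ v = min(1, 1 − 0.21 + 0.79) = min(1, 1.58) = 1.00
(u ⇒ v) ⇒ u = min(1, 1 − 1.00 + 0.21) = min(1, 0.21) = 0.21
((u ⇒ v) ⇒ u) ⇒ u = min(1, 1 − 0.21 + 0.21) = min(1, 1.00) = 1.00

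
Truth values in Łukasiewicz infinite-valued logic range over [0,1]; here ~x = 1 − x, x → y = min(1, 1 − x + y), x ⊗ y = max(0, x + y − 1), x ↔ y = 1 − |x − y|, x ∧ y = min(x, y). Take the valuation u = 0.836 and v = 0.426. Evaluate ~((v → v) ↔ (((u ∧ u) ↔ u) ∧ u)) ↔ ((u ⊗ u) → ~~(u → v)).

v → v = min(1, 1 − 0.426 + 0.426) = min(1, 1.000) = 1.000
u ∧ u = min(0.836, 0.836) = 0.836
(u ∧ u) ↔ u = 1 − |0.836 − 0.836| = 1 − 0.000 = 1.000
((u ∧ u) ↔ u) ∧ u = min(1.000, 0.836) = 0.836
(v → v) ↔ (((u ∧ u) ↔ u) ∧ u) = 1 − |1.000 − 0.836| = 1 − 0.164 = 0.836
~((v → v) ↔ (((u ∧ u) ↔ u) ∧ u)) = 1 − 0.836 = 0.164
u ⊗ u = max(0, 0.836 + 0.836 − 1) = max(0, 0.672) = 0.672
u → v = min(1, 1 − 0.836 + 0.426) = min(1, 0.590) = 0.590
~(u → v) = 1 − 0.590 = 0.410
~~(u → v) = 1 − 0.410 = 0.590
(u ⊗ u) → ~~(u → v) = min(1, 1 − 0.672 + 0.590) = min(1, 0.918) = 0.918
~((v → v) ↔ (((u ∧ u) ↔ u) ∧ u)) ↔ ((u ⊗ u) → ~~(u → v)) = 1 − |0.164 − 0.918| = 1 − 0.754 = 0.246

0.246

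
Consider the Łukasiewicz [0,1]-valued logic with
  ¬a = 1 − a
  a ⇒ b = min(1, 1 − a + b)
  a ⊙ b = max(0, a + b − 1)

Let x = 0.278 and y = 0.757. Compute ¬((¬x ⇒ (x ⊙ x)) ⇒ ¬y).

¬x = 1 − 0.278 = 0.722
x ⊙ x = max(0, 0.278 + 0.278 − 1) = max(0, -0.444) = 0.000
¬x ⇒ (x ⊙ x) = min(1, 1 − 0.722 + 0.000) = min(1, 0.278) = 0.278
¬y = 1 − 0.757 = 0.243
(¬x ⇒ (x ⊙ x)) ⇒ ¬y = min(1, 1 − 0.278 + 0.243) = min(1, 0.965) = 0.965
¬((¬x ⇒ (x ⊙ x)) ⇒ ¬y) = 1 − 0.965 = 0.035

0.035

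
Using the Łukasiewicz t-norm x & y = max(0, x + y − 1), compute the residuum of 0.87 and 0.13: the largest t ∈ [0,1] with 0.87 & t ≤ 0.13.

0.26

The residuum of the Łukasiewicz t-norm gives the supremum: min(1, 1 − 0.87 + 0.13).
1 − 0.87 + 0.13 = 0.26, so t = min(1, 0.26) = 0.26.
Check: 0.87 & 0.26 = max(0, 0.13) = 0.13 ≤ 0.13.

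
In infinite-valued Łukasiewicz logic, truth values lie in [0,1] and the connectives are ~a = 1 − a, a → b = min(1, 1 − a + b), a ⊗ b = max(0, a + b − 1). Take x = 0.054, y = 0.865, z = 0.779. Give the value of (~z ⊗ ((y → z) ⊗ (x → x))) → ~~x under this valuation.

~z = 1 − 0.779 = 0.221
y → z = min(1, 1 − 0.865 + 0.779) = min(1, 0.914) = 0.914
x → x = min(1, 1 − 0.054 + 0.054) = min(1, 1.000) = 1.000
(y → z) ⊗ (x → x) = max(0, 0.914 + 1.000 − 1) = max(0, 0.914) = 0.914
~z ⊗ ((y → z) ⊗ (x → x)) = max(0, 0.221 + 0.914 − 1) = max(0, 0.135) = 0.135
~x = 1 − 0.054 = 0.946
~~x = 1 − 0.946 = 0.054
(~z ⊗ ((y → z) ⊗ (x → x))) → ~~x = min(1, 1 − 0.135 + 0.054) = min(1, 0.919) = 0.919

0.919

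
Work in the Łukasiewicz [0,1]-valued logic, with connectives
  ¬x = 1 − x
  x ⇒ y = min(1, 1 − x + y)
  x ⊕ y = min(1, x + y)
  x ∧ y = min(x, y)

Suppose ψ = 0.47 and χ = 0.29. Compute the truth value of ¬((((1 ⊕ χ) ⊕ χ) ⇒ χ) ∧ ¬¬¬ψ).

1 ⊕ χ = min(1, 1.00 + 0.29) = min(1, 1.29) = 1.00
(1 ⊕ χ) ⊕ χ = min(1, 1.00 + 0.29) = min(1, 1.29) = 1.00
((1 ⊕ χ) ⊕ χ) ⇒ χ = min(1, 1 − 1.00 + 0.29) = min(1, 0.29) = 0.29
¬ψ = 1 − 0.47 = 0.53
¬¬ψ = 1 − 0.53 = 0.47
¬¬¬ψ = 1 − 0.47 = 0.53
(((1 ⊕ χ) ⊕ χ) ⇒ χ) ∧ ¬¬¬ψ = min(0.29, 0.53) = 0.29
¬((((1 ⊕ χ) ⊕ χ) ⇒ χ) ∧ ¬¬¬ψ) = 1 − 0.29 = 0.71

0.71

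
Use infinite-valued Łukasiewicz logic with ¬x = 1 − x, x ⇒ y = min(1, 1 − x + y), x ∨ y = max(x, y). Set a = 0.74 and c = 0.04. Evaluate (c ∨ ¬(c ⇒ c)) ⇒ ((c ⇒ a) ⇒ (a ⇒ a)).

1.00

c ⇒ c = min(1, 1 − 0.04 + 0.04) = min(1, 1.00) = 1.00
¬(c ⇒ c) = 1 − 1.00 = 0.00
c ∨ ¬(c ⇒ c) = max(0.04, 0.00) = 0.04
c ⇒ a = min(1, 1 − 0.04 + 0.74) = min(1, 1.70) = 1.00
a ⇒ a = min(1, 1 − 0.74 + 0.74) = min(1, 1.00) = 1.00
(c ⇒ a) ⇒ (a ⇒ a) = min(1, 1 − 1.00 + 1.00) = min(1, 1.00) = 1.00
(c ∨ ¬(c ⇒ c)) ⇒ ((c ⇒ a) ⇒ (a ⇒ a)) = min(1, 1 − 0.04 + 1.00) = min(1, 1.96) = 1.00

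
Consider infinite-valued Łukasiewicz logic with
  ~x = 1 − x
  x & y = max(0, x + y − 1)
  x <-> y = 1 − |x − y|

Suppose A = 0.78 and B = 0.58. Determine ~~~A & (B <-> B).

~A = 1 − 0.78 = 0.22
~~A = 1 − 0.22 = 0.78
~~~A = 1 − 0.78 = 0.22
B <-> B = 1 − |0.58 − 0.58| = 1 − 0.00 = 1.00
~~~A & (B <-> B) = max(0, 0.22 + 1.00 − 1) = max(0, 0.22) = 0.22

0.22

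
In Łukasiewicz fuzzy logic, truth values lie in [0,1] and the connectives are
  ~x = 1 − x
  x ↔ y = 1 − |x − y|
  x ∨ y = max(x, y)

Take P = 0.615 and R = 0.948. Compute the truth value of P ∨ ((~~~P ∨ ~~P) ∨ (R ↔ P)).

0.667

~P = 1 − 0.615 = 0.385
~~P = 1 − 0.385 = 0.615
~~~P = 1 − 0.615 = 0.385
~~~P ∨ ~~P = max(0.385, 0.615) = 0.615
R ↔ P = 1 − |0.948 − 0.615| = 1 − 0.333 = 0.667
(~~~P ∨ ~~P) ∨ (R ↔ P) = max(0.615, 0.667) = 0.667
P ∨ ((~~~P ∨ ~~P) ∨ (R ↔ P)) = max(0.615, 0.667) = 0.667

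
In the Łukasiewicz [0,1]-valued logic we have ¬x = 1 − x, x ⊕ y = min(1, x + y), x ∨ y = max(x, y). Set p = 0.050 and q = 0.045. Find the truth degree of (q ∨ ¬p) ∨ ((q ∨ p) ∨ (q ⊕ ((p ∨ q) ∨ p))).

0.950

¬p = 1 − 0.050 = 0.950
q ∨ ¬p = max(0.045, 0.950) = 0.950
q ∨ p = max(0.045, 0.050) = 0.050
p ∨ q = max(0.050, 0.045) = 0.050
(p ∨ q) ∨ p = max(0.050, 0.050) = 0.050
q ⊕ ((p ∨ q) ∨ p) = min(1, 0.045 + 0.050) = min(1, 0.095) = 0.095
(q ∨ p) ∨ (q ⊕ ((p ∨ q) ∨ p)) = max(0.050, 0.095) = 0.095
(q ∨ ¬p) ∨ ((q ∨ p) ∨ (q ⊕ ((p ∨ q) ∨ p))) = max(0.950, 0.095) = 0.950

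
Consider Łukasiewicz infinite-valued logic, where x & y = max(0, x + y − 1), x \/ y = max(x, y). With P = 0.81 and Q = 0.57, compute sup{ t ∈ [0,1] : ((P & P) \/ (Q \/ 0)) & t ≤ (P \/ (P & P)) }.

1.00

P & P = max(0, 0.81 + 0.81 − 1) = max(0, 0.62) = 0.62
Q \/ 0 = max(0.57, 0.00) = 0.57
(P & P) \/ (Q \/ 0) = max(0.62, 0.57) = 0.62
So the left factor is (P & P) \/ (Q \/ 0) = 0.62.
P \/ (P & P) = max(0.81, 0.62) = 0.81
So the right-hand bound is P \/ (P & P) = 0.81.
The residuum of the Łukasiewicz t-norm gives the supremum: min(1, 1 − 0.62 + 0.81).
1 − 0.62 + 0.81 = 1.19, so t = min(1, 1.19) = 1.00.
Check: 0.62 & 1.00 = max(0, 0.62) = 0.62 ≤ 0.81.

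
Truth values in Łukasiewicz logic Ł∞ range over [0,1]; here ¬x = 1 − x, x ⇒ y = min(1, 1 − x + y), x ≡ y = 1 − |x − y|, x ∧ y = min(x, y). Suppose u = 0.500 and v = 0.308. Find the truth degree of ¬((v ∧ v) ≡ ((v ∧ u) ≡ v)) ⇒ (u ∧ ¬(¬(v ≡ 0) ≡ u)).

0.500

v ∧ v = min(0.308, 0.308) = 0.308
v ∧ u = min(0.308, 0.500) = 0.308
(v ∧ u) ≡ v = 1 − |0.308 − 0.308| = 1 − 0.000 = 1.000
(v ∧ v) ≡ ((v ∧ u) ≡ v) = 1 − |0.308 − 1.000| = 1 − 0.692 = 0.308
¬((v ∧ v) ≡ ((v ∧ u) ≡ v)) = 1 − 0.308 = 0.692
v ≡ 0 = 1 − |0.308 − 0.000| = 1 − 0.308 = 0.692
¬(v ≡ 0) = 1 − 0.692 = 0.308
¬(v ≡ 0) ≡ u = 1 − |0.308 − 0.500| = 1 − 0.192 = 0.808
¬(¬(v ≡ 0) ≡ u) = 1 − 0.808 = 0.192
u ∧ ¬(¬(v ≡ 0) ≡ u) = min(0.500, 0.192) = 0.192
¬((v ∧ v) ≡ ((v ∧ u) ≡ v)) ⇒ (u ∧ ¬(¬(v ≡ 0) ≡ u)) = min(1, 1 − 0.692 + 0.192) = min(1, 0.500) = 0.500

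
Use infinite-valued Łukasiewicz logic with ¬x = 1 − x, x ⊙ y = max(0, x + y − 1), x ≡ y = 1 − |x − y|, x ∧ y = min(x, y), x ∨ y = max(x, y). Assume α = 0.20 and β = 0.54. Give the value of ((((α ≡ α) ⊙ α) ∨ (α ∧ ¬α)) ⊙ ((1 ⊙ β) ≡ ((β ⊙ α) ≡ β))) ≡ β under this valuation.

α ≡ α = 1 − |0.20 − 0.20| = 1 − 0.00 = 1.00
(α ≡ α) ⊙ α = max(0, 1.00 + 0.20 − 1) = max(0, 0.20) = 0.20
¬α = 1 − 0.20 = 0.80
α ∧ ¬α = min(0.20, 0.80) = 0.20
((α ≡ α) ⊙ α) ∨ (α ∧ ¬α) = max(0.20, 0.20) = 0.20
1 ⊙ β = max(0, 1.00 + 0.54 − 1) = max(0, 0.54) = 0.54
β ⊙ α = max(0, 0.54 + 0.20 − 1) = max(0, -0.26) = 0.00
(β ⊙ α) ≡ β = 1 − |0.00 − 0.54| = 1 − 0.54 = 0.46
(1 ⊙ β) ≡ ((β ⊙ α) ≡ β) = 1 − |0.54 − 0.46| = 1 − 0.08 = 0.92
(((α ≡ α) ⊙ α) ∨ (α ∧ ¬α)) ⊙ ((1 ⊙ β) ≡ ((β ⊙ α) ≡ β)) = max(0, 0.20 + 0.92 − 1) = max(0, 0.12) = 0.12
((((α ≡ α) ⊙ α) ∨ (α ∧ ¬α)) ⊙ ((1 ⊙ β) ≡ ((β ⊙ α) ≡ β))) ≡ β = 1 − |0.12 − 0.54| = 1 − 0.42 = 0.58

0.58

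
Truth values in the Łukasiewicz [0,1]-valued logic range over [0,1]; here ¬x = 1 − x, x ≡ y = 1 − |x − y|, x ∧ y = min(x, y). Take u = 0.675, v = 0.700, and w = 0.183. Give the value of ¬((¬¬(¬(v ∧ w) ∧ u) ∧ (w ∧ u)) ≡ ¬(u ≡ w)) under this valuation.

v ∧ w = min(0.700, 0.183) = 0.183
¬(v ∧ w) = 1 − 0.183 = 0.817
¬(v ∧ w) ∧ u = min(0.817, 0.675) = 0.675
¬(¬(v ∧ w) ∧ u) = 1 − 0.675 = 0.325
¬¬(¬(v ∧ w) ∧ u) = 1 − 0.325 = 0.675
w ∧ u = min(0.183, 0.675) = 0.183
¬¬(¬(v ∧ w) ∧ u) ∧ (w ∧ u) = min(0.675, 0.183) = 0.183
u ≡ w = 1 − |0.675 − 0.183| = 1 − 0.492 = 0.508
¬(u ≡ w) = 1 − 0.508 = 0.492
(¬¬(¬(v ∧ w) ∧ u) ∧ (w ∧ u)) ≡ ¬(u ≡ w) = 1 − |0.183 − 0.492| = 1 − 0.309 = 0.691
¬((¬¬(¬(v ∧ w) ∧ u) ∧ (w ∧ u)) ≡ ¬(u ≡ w)) = 1 − 0.691 = 0.309

0.309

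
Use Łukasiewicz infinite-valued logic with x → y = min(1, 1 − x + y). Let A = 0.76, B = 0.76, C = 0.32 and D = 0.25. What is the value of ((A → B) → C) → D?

A → B = min(1, 1 − 0.76 + 0.76) = min(1, 1.00) = 1.00
(A → B) → C = min(1, 1 − 1.00 + 0.32) = min(1, 0.32) = 0.32
((A → B) → C) → D = min(1, 1 − 0.32 + 0.25) = min(1, 0.93) = 0.93

0.93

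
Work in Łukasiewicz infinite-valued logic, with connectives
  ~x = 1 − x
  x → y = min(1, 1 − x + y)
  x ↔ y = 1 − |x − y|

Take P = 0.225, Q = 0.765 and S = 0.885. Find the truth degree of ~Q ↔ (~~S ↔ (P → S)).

~Q = 1 − 0.765 = 0.235
~S = 1 − 0.885 = 0.115
~~S = 1 − 0.115 = 0.885
P → S = min(1, 1 − 0.225 + 0.885) = min(1, 1.660) = 1.000
~~S ↔ (P → S) = 1 − |0.885 − 1.000| = 1 − 0.115 = 0.885
~Q ↔ (~~S ↔ (P → S)) = 1 − |0.235 − 0.885| = 1 − 0.650 = 0.350

0.350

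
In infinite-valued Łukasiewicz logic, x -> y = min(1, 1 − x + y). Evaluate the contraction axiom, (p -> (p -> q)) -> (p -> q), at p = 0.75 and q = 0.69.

p -> q = min(1, 1 − 0.75 + 0.69) = min(1, 0.94) = 0.94
p -> (p -> q) = min(1, 1 − 0.75 + 0.94) = min(1, 1.19) = 1.00
(p -> (p -> q)) -> (p -> q) = min(1, 1 − 1.00 + 0.94) = min(1, 0.94) = 0.94
(The value 0.94 < 1 shows this instance is not satisfied; fails in Ł∞ (the t-norm is not idempotent).)

0.94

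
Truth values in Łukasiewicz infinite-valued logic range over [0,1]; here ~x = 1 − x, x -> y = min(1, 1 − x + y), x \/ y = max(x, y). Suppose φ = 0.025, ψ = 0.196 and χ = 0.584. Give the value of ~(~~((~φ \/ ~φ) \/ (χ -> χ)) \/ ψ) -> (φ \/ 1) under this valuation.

1.000

~φ = 1 − 0.025 = 0.975
~φ \/ ~φ = max(0.975, 0.975) = 0.975
χ -> χ = min(1, 1 − 0.584 + 0.584) = min(1, 1.000) = 1.000
(~φ \/ ~φ) \/ (χ -> χ) = max(0.975, 1.000) = 1.000
~((~φ \/ ~φ) \/ (χ -> χ)) = 1 − 1.000 = 0.000
~~((~φ \/ ~φ) \/ (χ -> χ)) = 1 − 0.000 = 1.000
~~((~φ \/ ~φ) \/ (χ -> χ)) \/ ψ = max(1.000, 0.196) = 1.000
~(~~((~φ \/ ~φ) \/ (χ -> χ)) \/ ψ) = 1 − 1.000 = 0.000
φ \/ 1 = max(0.025, 1.000) = 1.000
~(~~((~φ \/ ~φ) \/ (χ -> χ)) \/ ψ) -> (φ \/ 1) = min(1, 1 − 0.000 + 1.000) = min(1, 2.000) = 1.000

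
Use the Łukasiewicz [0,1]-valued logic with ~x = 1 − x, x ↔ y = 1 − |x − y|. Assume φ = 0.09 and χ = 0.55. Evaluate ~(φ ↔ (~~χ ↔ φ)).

0.45

~χ = 1 − 0.55 = 0.45
~~χ = 1 − 0.45 = 0.55
~~χ ↔ φ = 1 − |0.55 − 0.09| = 1 − 0.46 = 0.54
φ ↔ (~~χ ↔ φ) = 1 − |0.09 − 0.54| = 1 − 0.45 = 0.55
~(φ ↔ (~~χ ↔ φ)) = 1 − 0.55 = 0.45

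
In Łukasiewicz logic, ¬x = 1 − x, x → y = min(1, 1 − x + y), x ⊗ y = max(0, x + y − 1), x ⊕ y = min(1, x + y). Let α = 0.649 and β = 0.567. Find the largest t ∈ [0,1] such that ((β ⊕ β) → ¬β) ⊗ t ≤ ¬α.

0.918

β ⊕ β = min(1, 0.567 + 0.567) = min(1, 1.134) = 1.000
¬β = 1 − 0.567 = 0.433
(β ⊕ β) → ¬β = min(1, 1 − 1.000 + 0.433) = min(1, 0.433) = 0.433
So the left factor is (β ⊕ β) → ¬β = 0.433.
¬α = 1 − 0.649 = 0.351
So the right-hand bound is ¬α = 0.351.
The residuum of the Łukasiewicz t-norm gives the supremum: min(1, 1 − 0.433 + 0.351).
1 − 0.433 + 0.351 = 0.918, so t = min(1, 0.918) = 0.918.
Check: 0.433 ⊗ 0.918 = max(0, 0.351) = 0.351 ≤ 0.351.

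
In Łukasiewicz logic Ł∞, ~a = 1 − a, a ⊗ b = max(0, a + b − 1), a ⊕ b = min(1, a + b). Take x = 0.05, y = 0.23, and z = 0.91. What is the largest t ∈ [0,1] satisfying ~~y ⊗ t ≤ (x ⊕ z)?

~y = 1 − 0.23 = 0.77
~~y = 1 − 0.77 = 0.23
So the left factor is ~~y = 0.23.
x ⊕ z = min(1, 0.05 + 0.91) = min(1, 0.96) = 0.96
So the right-hand bound is x ⊕ z = 0.96.
The residuum of the Łukasiewicz t-norm gives the supremum: min(1, 1 − 0.23 + 0.96).
1 − 0.23 + 0.96 = 1.73, so t = min(1, 1.73) = 1.00.
Check: 0.23 ⊗ 1.00 = max(0, 0.23) = 0.23 ≤ 0.96.

1.00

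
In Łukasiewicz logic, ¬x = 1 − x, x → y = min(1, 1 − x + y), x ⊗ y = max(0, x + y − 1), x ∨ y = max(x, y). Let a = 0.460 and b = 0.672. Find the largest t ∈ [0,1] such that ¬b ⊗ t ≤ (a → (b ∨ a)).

¬b = 1 − 0.672 = 0.328
So the left factor is ¬b = 0.328.
b ∨ a = max(0.672, 0.460) = 0.672
a → (b ∨ a) = min(1, 1 − 0.460 + 0.672) = min(1, 1.212) = 1.000
So the right-hand bound is a → (b ∨ a) = 1.000.
The residuum of the Łukasiewicz t-norm gives the supremum: min(1, 1 − 0.328 + 1.000).
1 − 0.328 + 1.000 = 1.672, so t = min(1, 1.672) = 1.000.
Check: 0.328 ⊗ 1.000 = max(0, 0.328) = 0.328 ≤ 1.000.

1.000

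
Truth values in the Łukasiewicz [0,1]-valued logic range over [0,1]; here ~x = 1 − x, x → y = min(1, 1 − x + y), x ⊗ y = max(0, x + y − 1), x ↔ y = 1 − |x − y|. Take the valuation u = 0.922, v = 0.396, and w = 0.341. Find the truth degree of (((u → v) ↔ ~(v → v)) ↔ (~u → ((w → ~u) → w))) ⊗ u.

u → v = min(1, 1 − 0.922 + 0.396) = min(1, 0.474) = 0.474
v → v = min(1, 1 − 0.396 + 0.396) = min(1, 1.000) = 1.000
~(v → v) = 1 − 1.000 = 0.000
(u → v) ↔ ~(v → v) = 1 − |0.474 − 0.000| = 1 − 0.474 = 0.526
~u = 1 − 0.922 = 0.078
w → ~u = min(1, 1 − 0.341 + 0.078) = min(1, 0.737) = 0.737
(w → ~u) → w = min(1, 1 − 0.737 + 0.341) = min(1, 0.604) = 0.604
~u → ((w → ~u) → w) = min(1, 1 − 0.078 + 0.604) = min(1, 1.526) = 1.000
((u → v) ↔ ~(v → v)) ↔ (~u → ((w → ~u) → w)) = 1 − |0.526 − 1.000| = 1 − 0.474 = 0.526
(((u → v) ↔ ~(v → v)) ↔ (~u → ((w → ~u) → w))) ⊗ u = max(0, 0.526 + 0.922 − 1) = max(0, 0.448) = 0.448

0.448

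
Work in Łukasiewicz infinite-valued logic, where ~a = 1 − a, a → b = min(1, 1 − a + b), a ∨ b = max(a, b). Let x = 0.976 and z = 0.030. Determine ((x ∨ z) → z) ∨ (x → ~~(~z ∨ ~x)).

x ∨ z = max(0.976, 0.030) = 0.976
(x ∨ z) → z = min(1, 1 − 0.976 + 0.030) = min(1, 0.054) = 0.054
~z = 1 − 0.030 = 0.970
~x = 1 − 0.976 = 0.024
~z ∨ ~x = max(0.970, 0.024) = 0.970
~(~z ∨ ~x) = 1 − 0.970 = 0.030
~~(~z ∨ ~x) = 1 − 0.030 = 0.970
x → ~~(~z ∨ ~x) = min(1, 1 − 0.976 + 0.970) = min(1, 0.994) = 0.994
((x ∨ z) → z) ∨ (x → ~~(~z ∨ ~x)) = max(0.054, 0.994) = 0.994

0.994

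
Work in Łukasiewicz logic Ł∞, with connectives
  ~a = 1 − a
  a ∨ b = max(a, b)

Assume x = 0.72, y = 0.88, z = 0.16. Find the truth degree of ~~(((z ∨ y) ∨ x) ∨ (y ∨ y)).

0.88

z ∨ y = max(0.16, 0.88) = 0.88
(z ∨ y) ∨ x = max(0.88, 0.72) = 0.88
y ∨ y = max(0.88, 0.88) = 0.88
((z ∨ y) ∨ x) ∨ (y ∨ y) = max(0.88, 0.88) = 0.88
~(((z ∨ y) ∨ x) ∨ (y ∨ y)) = 1 − 0.88 = 0.12
~~(((z ∨ y) ∨ x) ∨ (y ∨ y)) = 1 − 0.12 = 0.88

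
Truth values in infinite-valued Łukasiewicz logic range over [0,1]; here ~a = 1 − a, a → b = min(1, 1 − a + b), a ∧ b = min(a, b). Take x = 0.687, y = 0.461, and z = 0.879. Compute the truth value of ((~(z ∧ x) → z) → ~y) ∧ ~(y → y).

z ∧ x = min(0.879, 0.687) = 0.687
~(z ∧ x) = 1 − 0.687 = 0.313
~(z ∧ x) → z = min(1, 1 − 0.313 + 0.879) = min(1, 1.566) = 1.000
~y = 1 − 0.461 = 0.539
(~(z ∧ x) → z) → ~y = min(1, 1 − 1.000 + 0.539) = min(1, 0.539) = 0.539
y → y = min(1, 1 − 0.461 + 0.461) = min(1, 1.000) = 1.000
~(y → y) = 1 − 1.000 = 0.000
((~(z ∧ x) → z) → ~y) ∧ ~(y → y) = min(0.539, 0.000) = 0.000

0.000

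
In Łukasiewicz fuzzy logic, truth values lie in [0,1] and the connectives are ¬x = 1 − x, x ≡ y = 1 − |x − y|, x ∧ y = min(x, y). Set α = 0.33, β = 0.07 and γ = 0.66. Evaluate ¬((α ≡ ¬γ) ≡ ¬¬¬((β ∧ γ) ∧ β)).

0.06

¬γ = 1 − 0.66 = 0.34
α ≡ ¬γ = 1 − |0.33 − 0.34| = 1 − 0.01 = 0.99
β ∧ γ = min(0.07, 0.66) = 0.07
(β ∧ γ) ∧ β = min(0.07, 0.07) = 0.07
¬((β ∧ γ) ∧ β) = 1 − 0.07 = 0.93
¬¬((β ∧ γ) ∧ β) = 1 − 0.93 = 0.07
¬¬¬((β ∧ γ) ∧ β) = 1 − 0.07 = 0.93
(α ≡ ¬γ) ≡ ¬¬¬((β ∧ γ) ∧ β) = 1 − |0.99 − 0.93| = 1 − 0.06 = 0.94
¬((α ≡ ¬γ) ≡ ¬¬¬((β ∧ γ) ∧ β)) = 1 − 0.94 = 0.06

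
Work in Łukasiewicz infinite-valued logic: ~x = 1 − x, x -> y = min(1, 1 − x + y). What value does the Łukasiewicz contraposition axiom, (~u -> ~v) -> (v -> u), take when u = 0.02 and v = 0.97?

1.00

~u = 1 − 0.02 = 0.98
~v = 1 − 0.97 = 0.03
~u -> ~v = min(1, 1 − 0.98 + 0.03) = min(1, 0.05) = 0.05
v -> u = min(1, 1 − 0.97 + 0.02) = min(1, 0.05) = 0.05
(~u -> ~v) -> (v -> u) = min(1, 1 − 0.05 + 0.05) = min(1, 1.00) = 1.00
(As expected: an axiom of Ł∞, always 1.)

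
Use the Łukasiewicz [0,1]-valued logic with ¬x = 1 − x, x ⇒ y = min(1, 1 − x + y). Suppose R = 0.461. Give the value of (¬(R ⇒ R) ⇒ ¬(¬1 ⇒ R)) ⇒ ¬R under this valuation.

0.539

R ⇒ R = min(1, 1 − 0.461 + 0.461) = min(1, 1.000) = 1.000
¬(R ⇒ R) = 1 − 1.000 = 0.000
¬1 = 1 − 1.000 = 0.000
¬1 ⇒ R = min(1, 1 − 0.000 + 0.461) = min(1, 1.461) = 1.000
¬(¬1 ⇒ R) = 1 − 1.000 = 0.000
¬(R ⇒ R) ⇒ ¬(¬1 ⇒ R) = min(1, 1 − 0.000 + 0.000) = min(1, 1.000) = 1.000
¬R = 1 − 0.461 = 0.539
(¬(R ⇒ R) ⇒ ¬(¬1 ⇒ R)) ⇒ ¬R = min(1, 1 − 1.000 + 0.539) = min(1, 0.539) = 0.539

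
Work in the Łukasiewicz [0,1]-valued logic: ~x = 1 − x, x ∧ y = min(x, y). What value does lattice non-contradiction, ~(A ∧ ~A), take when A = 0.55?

0.55

~A = 1 − 0.55 = 0.45
A ∧ ~A = min(0.55, 0.45) = 0.45
~(A ∧ ~A) = 1 − 0.45 = 0.55
(The value 0.55 < 1 shows this instance is not satisfied; not a Ł∞-tautology — its value is 1 − min(a, 1−a).)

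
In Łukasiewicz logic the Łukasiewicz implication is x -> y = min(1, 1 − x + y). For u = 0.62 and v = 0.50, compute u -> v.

0.88

u -> v = min(1, 1 − 0.62 + 0.50) = min(1, 0.88) = 0.88
For comparison, the Gödel implication (1 if x ≤ y else y) would give 0.50.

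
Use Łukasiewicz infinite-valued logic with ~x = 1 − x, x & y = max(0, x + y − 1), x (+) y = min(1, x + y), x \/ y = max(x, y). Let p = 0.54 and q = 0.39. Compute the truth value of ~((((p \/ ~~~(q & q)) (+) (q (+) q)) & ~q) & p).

0.85

q & q = max(0, 0.39 + 0.39 − 1) = max(0, -0.22) = 0.00
~(q & q) = 1 − 0.00 = 1.00
~~(q & q) = 1 − 1.00 = 0.00
~~~(q & q) = 1 − 0.00 = 1.00
p \/ ~~~(q & q) = max(0.54, 1.00) = 1.00
q (+) q = min(1, 0.39 + 0.39) = min(1, 0.78) = 0.78
(p \/ ~~~(q & q)) (+) (q (+) q) = min(1, 1.00 + 0.78) = min(1, 1.78) = 1.00
~q = 1 − 0.39 = 0.61
((p \/ ~~~(q & q)) (+) (q (+) q)) & ~q = max(0, 1.00 + 0.61 − 1) = max(0, 0.61) = 0.61
(((p \/ ~~~(q & q)) (+) (q (+) q)) & ~q) & p = max(0, 0.61 + 0.54 − 1) = max(0, 0.15) = 0.15
~((((p \/ ~~~(q & q)) (+) (q (+) q)) & ~q) & p) = 1 − 0.15 = 0.85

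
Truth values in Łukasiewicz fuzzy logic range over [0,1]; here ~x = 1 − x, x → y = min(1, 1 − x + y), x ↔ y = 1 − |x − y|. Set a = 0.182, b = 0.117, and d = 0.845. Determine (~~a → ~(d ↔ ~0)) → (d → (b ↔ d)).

~a = 1 − 0.182 = 0.818
~~a = 1 − 0.818 = 0.182
~0 = 1 − 0.000 = 1.000
d ↔ ~0 = 1 − |0.845 − 1.000| = 1 − 0.155 = 0.845
~(d ↔ ~0) = 1 − 0.845 = 0.155
~~a → ~(d ↔ ~0) = min(1, 1 − 0.182 + 0.155) = min(1, 0.973) = 0.973
b ↔ d = 1 − |0.117 − 0.845| = 1 − 0.728 = 0.272
d → (b ↔ d) = min(1, 1 − 0.845 + 0.272) = min(1, 0.427) = 0.427
(~~a → ~(d ↔ ~0)) → (d → (b ↔ d)) = min(1, 1 − 0.973 + 0.427) = min(1, 0.454) = 0.454

0.454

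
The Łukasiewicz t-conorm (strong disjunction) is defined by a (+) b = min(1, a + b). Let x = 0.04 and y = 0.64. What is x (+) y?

x (+) y = min(1, 0.04 + 0.64) = min(1, 0.68) = 0.68
For comparison, the Gödel t-conorm max(a, b) would give 0.64.

0.68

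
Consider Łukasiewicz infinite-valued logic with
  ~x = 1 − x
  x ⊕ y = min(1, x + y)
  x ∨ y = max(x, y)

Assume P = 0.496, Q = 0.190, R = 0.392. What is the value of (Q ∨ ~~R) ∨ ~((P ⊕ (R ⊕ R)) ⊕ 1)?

~R = 1 − 0.392 = 0.608
~~R = 1 − 0.608 = 0.392
Q ∨ ~~R = max(0.190, 0.392) = 0.392
R ⊕ R = min(1, 0.392 + 0.392) = min(1, 0.784) = 0.784
P ⊕ (R ⊕ R) = min(1, 0.496 + 0.784) = min(1, 1.280) = 1.000
(P ⊕ (R ⊕ R)) ⊕ 1 = min(1, 1.000 + 1.000) = min(1, 2.000) = 1.000
~((P ⊕ (R ⊕ R)) ⊕ 1) = 1 − 1.000 = 0.000
(Q ∨ ~~R) ∨ ~((P ⊕ (R ⊕ R)) ⊕ 1) = max(0.392, 0.000) = 0.392

0.392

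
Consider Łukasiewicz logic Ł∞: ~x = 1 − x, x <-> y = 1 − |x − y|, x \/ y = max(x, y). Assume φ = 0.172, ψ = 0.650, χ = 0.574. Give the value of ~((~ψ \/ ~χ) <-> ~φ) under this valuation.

~ψ = 1 − 0.650 = 0.350
~χ = 1 − 0.574 = 0.426
~ψ \/ ~χ = max(0.350, 0.426) = 0.426
~φ = 1 − 0.172 = 0.828
(~ψ \/ ~χ) <-> ~φ = 1 − |0.426 − 0.828| = 1 − 0.402 = 0.598
~((~ψ \/ ~χ) <-> ~φ) = 1 − 0.598 = 0.402

0.402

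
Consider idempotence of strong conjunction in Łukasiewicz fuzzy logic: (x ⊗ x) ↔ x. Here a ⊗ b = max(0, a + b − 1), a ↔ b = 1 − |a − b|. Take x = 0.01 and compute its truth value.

0.99

x ⊗ x = max(0, 0.01 + 0.01 − 1) = max(0, -0.98) = 0.00
(x ⊗ x) ↔ x = 1 − |0.00 − 0.01| = 1 − 0.01 = 0.99
(The value 0.99 < 1 shows this instance is not satisfied; fails in Ł∞ since a ⊗ a = max(0, 2a−1) ≠ a in general.)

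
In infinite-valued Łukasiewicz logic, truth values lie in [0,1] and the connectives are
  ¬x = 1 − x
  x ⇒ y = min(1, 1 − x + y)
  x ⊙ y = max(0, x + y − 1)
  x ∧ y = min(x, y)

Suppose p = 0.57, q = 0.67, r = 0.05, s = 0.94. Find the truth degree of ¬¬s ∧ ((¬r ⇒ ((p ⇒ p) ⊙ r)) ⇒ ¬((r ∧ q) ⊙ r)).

0.94

¬s = 1 − 0.94 = 0.06
¬¬s = 1 − 0.06 = 0.94
¬r = 1 − 0.05 = 0.95
p ⇒ p = min(1, 1 − 0.57 + 0.57) = min(1, 1.00) = 1.00
(p ⇒ p) ⊙ r = max(0, 1.00 + 0.05 − 1) = max(0, 0.05) = 0.05
¬r ⇒ ((p ⇒ p) ⊙ r) = min(1, 1 − 0.95 + 0.05) = min(1, 0.10) = 0.10
r ∧ q = min(0.05, 0.67) = 0.05
(r ∧ q) ⊙ r = max(0, 0.05 + 0.05 − 1) = max(0, -0.90) = 0.00
¬((r ∧ q) ⊙ r) = 1 − 0.00 = 1.00
(¬r ⇒ ((p ⇒ p) ⊙ r)) ⇒ ¬((r ∧ q) ⊙ r) = min(1, 1 − 0.10 + 1.00) = min(1, 1.90) = 1.00
¬¬s ∧ ((¬r ⇒ ((p ⇒ p) ⊙ r)) ⇒ ¬((r ∧ q) ⊙ r)) = min(0.94, 1.00) = 0.94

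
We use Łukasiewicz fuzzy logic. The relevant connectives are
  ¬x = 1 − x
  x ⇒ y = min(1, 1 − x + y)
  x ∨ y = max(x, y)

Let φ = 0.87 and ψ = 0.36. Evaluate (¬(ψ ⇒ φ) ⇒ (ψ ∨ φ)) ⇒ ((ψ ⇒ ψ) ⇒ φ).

0.87

ψ ⇒ φ = min(1, 1 − 0.36 + 0.87) = min(1, 1.51) = 1.00
¬(ψ ⇒ φ) = 1 − 1.00 = 0.00
ψ ∨ φ = max(0.36, 0.87) = 0.87
¬(ψ ⇒ φ) ⇒ (ψ ∨ φ) = min(1, 1 − 0.00 + 0.87) = min(1, 1.87) = 1.00
ψ ⇒ ψ = min(1, 1 − 0.36 + 0.36) = min(1, 1.00) = 1.00
(ψ ⇒ ψ) ⇒ φ = min(1, 1 − 1.00 + 0.87) = min(1, 0.87) = 0.87
(¬(ψ ⇒ φ) ⇒ (ψ ∨ φ)) ⇒ ((ψ ⇒ ψ) ⇒ φ) = min(1, 1 − 1.00 + 0.87) = min(1, 0.87) = 0.87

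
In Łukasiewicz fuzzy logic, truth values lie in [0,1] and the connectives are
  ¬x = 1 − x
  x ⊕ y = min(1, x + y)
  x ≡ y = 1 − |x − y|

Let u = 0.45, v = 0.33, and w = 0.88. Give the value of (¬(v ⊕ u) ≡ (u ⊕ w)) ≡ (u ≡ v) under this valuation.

0.34

v ⊕ u = min(1, 0.33 + 0.45) = min(1, 0.78) = 0.78
¬(v ⊕ u) = 1 − 0.78 = 0.22
u ⊕ w = min(1, 0.45 + 0.88) = min(1, 1.33) = 1.00
¬(v ⊕ u) ≡ (u ⊕ w) = 1 − |0.22 − 1.00| = 1 − 0.78 = 0.22
u ≡ v = 1 − |0.45 − 0.33| = 1 − 0.12 = 0.88
(¬(v ⊕ u) ≡ (u ⊕ w)) ≡ (u ≡ v) = 1 − |0.22 − 0.88| = 1 − 0.66 = 0.34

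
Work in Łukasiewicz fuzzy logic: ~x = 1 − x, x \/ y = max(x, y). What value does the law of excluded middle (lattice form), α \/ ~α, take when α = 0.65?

~α = 1 − 0.65 = 0.35
α \/ ~α = max(0.65, 0.35) = 0.65
(The value 0.65 < 1 shows this instance is not satisfied; not a Ł∞-tautology — its value is max(a, 1−a).)

0.65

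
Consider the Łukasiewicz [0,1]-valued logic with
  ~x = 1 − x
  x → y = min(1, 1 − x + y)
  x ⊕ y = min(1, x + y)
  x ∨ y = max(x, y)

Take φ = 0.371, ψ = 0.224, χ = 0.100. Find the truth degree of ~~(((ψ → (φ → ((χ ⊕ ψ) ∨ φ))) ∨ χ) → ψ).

χ ⊕ ψ = min(1, 0.100 + 0.224) = min(1, 0.324) = 0.324
(χ ⊕ ψ) ∨ φ = max(0.324, 0.371) = 0.371
φ → ((χ ⊕ ψ) ∨ φ) = min(1, 1 − 0.371 + 0.371) = min(1, 1.000) = 1.000
ψ → (φ → ((χ ⊕ ψ) ∨ φ)) = min(1, 1 − 0.224 + 1.000) = min(1, 1.776) = 1.000
(ψ → (φ → ((χ ⊕ ψ) ∨ φ))) ∨ χ = max(1.000, 0.100) = 1.000
((ψ → (φ → ((χ ⊕ ψ) ∨ φ))) ∨ χ) → ψ = min(1, 1 − 1.000 + 0.224) = min(1, 0.224) = 0.224
~(((ψ → (φ → ((χ ⊕ ψ) ∨ φ))) ∨ χ) → ψ) = 1 − 0.224 = 0.776
~~(((ψ → (φ → ((χ ⊕ ψ) ∨ φ))) ∨ χ) → ψ) = 1 − 0.776 = 0.224

0.224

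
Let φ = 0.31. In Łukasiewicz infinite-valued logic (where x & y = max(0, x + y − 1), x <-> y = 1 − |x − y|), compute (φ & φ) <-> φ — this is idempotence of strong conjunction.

0.69

φ & φ = max(0, 0.31 + 0.31 − 1) = max(0, -0.38) = 0.00
(φ & φ) <-> φ = 1 − |0.00 − 0.31| = 1 − 0.31 = 0.69
(The value 0.69 < 1 shows this instance is not satisfied; fails in Ł∞ since a ⊗ a = max(0, 2a−1) ≠ a in general.)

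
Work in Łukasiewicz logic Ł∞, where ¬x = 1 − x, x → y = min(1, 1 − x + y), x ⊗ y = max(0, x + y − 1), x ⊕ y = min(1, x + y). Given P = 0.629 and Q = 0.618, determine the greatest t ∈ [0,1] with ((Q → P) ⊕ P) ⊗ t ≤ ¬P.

Q → P = min(1, 1 − 0.618 + 0.629) = min(1, 1.011) = 1.000
(Q → P) ⊕ P = min(1, 1.000 + 0.629) = min(1, 1.629) = 1.000
So the left factor is (Q → P) ⊕ P = 1.000.
¬P = 1 − 0.629 = 0.371
So the right-hand bound is ¬P = 0.371.
The residuum of the Łukasiewicz t-norm gives the supremum: min(1, 1 − 1.000 + 0.371).
1 − 1.000 + 0.371 = 0.371, so t = min(1, 0.371) = 0.371.
Check: 1.000 ⊗ 0.371 = max(0, 0.371) = 0.371 ≤ 0.371.

0.371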